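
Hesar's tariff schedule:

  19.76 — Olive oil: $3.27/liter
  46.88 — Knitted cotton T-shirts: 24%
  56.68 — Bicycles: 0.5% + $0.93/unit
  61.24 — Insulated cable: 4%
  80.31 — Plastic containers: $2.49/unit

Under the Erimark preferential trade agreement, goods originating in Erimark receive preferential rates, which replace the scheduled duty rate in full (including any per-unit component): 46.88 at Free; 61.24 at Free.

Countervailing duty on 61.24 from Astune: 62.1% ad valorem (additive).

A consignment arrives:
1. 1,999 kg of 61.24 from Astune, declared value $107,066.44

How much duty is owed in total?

$70,770.92

Line 1 (61.24, Astune, 1,999 kg, $107,066.44):
Base rate for 61.24 is 4%.
61.24 has an FTA preferential rate, but origin Astune is not Erimark; base rate stands.
Additional duty on 61.24 from Astune: +62.1%. Applied ad valorem rate: 4% + 62.1% = 66.1%.
Duty = $107,066.44 × 66.1% = $70,770.92.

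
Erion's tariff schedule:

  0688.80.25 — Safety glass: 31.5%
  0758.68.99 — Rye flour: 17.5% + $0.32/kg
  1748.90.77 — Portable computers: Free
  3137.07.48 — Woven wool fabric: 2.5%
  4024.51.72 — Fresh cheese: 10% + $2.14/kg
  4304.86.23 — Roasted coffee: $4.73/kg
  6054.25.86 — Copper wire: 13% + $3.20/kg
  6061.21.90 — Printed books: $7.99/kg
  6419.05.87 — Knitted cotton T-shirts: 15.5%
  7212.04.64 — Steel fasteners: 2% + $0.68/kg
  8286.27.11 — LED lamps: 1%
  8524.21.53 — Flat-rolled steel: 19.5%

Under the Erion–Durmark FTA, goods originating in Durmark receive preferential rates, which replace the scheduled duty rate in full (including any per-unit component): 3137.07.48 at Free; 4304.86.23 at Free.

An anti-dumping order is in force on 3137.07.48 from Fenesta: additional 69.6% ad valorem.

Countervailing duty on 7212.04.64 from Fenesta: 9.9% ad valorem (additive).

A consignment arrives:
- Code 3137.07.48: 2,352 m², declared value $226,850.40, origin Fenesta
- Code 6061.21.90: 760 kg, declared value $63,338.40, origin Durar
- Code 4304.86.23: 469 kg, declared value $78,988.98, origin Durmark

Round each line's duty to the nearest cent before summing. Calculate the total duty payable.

Line 1 (3137.07.48, Fenesta, 2,352 m², $226,850.40):
Base rate for 3137.07.48 is 2.5%.
3137.07.48 has an FTA preferential rate, but origin Fenesta is not Durmark; base rate stands.
Additional duty on 3137.07.48 from Fenesta: +69.6%. Applied ad valorem rate: 2.5% + 69.6% = 72.1%.
Duty = $226,850.40 × 72.1% = $163,559.14.
Line 2 (6061.21.90, Durar, 760 kg, $63,338.40):
Base rate for 6061.21.90 is $7.99/kg.
Duty = 760 × $7.99 = $6,072.40.
Line 3 (4304.86.23, Durmark, 469 kg, $78,988.98):
Base rate for 4304.86.23 is $4.73/kg.
Origin Durmark qualifies under the Erion–Durmark agreement and 4304.86.23 is covered: preferential rate Free applies instead.
Duty = $78,988.98 × 0% = $0.00.
Total = $163,559.14 + $6,072.40 + $0.00 = $169,631.54.

$169,631.54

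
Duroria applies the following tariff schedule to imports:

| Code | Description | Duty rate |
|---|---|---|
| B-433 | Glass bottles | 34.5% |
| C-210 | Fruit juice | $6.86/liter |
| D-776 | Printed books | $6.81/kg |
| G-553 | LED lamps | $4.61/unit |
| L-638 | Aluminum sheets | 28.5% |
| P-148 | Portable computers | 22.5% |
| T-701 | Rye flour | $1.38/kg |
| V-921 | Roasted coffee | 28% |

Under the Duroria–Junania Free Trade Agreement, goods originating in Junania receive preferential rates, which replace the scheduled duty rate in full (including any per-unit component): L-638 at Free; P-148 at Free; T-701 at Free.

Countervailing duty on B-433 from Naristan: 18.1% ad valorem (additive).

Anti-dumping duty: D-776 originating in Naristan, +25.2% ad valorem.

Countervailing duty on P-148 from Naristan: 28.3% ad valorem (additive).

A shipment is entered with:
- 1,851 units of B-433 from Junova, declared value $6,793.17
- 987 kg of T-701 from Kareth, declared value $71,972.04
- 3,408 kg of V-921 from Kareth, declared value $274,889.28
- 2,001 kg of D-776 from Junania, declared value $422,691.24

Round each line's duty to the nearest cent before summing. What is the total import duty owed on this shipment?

$94,301.51

Line 1 (B-433, Junova, 1,851 units, $6,793.17):
Base rate for B-433 is 34.5%.
The additional-duty order on B-433 targets Naristan, not Junova; it does not apply.
Duty = $6,793.17 × 34.5% = $2,343.64.
Line 2 (T-701, Kareth, 987 kg, $71,972.04):
Base rate for T-701 is $1.38/kg.
T-701 has an FTA preferential rate, but origin Kareth is not Junania; base rate stands.
Duty = 987 × $1.38 = $1,362.06.
Line 3 (V-921, Kareth, 3,408 kg, $274,889.28):
Base rate for V-921 is 28%.
Duty = $274,889.28 × 28% = $76,969.00.
Line 4 (D-776, Junania, 2,001 kg, $422,691.24):
Base rate for D-776 is $6.81/kg.
Origin Junania is the FTA partner but D-776 is not on the preference list; base rate stands.
The additional-duty order on D-776 targets Naristan, not Junania; it does not apply.
Duty = 2,001 × $6.81 = $13,626.81.
Total = $2,343.64 + $1,362.06 + $76,969.00 + $13,626.81 = $94,301.51.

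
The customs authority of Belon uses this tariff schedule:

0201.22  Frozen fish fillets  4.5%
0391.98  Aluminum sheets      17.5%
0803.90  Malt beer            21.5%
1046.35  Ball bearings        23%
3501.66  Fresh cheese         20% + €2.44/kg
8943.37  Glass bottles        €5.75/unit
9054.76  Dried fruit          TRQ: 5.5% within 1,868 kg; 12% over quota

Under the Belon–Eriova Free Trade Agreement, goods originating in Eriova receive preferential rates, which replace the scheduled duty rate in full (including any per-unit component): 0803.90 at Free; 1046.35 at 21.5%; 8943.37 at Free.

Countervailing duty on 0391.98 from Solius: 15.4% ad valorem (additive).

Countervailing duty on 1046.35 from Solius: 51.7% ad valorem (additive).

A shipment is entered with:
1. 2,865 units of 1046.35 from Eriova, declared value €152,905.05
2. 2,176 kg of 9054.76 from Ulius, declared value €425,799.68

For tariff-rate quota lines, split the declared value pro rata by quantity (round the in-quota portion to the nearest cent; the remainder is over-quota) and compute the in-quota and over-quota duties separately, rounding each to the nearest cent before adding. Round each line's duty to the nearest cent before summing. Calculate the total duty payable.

Line 1 (1046.35, Eriova, 2,865 units, €152,905.05):
Base rate for 1046.35 is 23%.
Origin Eriova qualifies under the Belon–Eriova agreement and 1046.35 is covered: preferential rate 21.5% applies instead.
The additional-duty order on 1046.35 targets Solius, not Eriova; it does not apply.
Duty = €152,905.05 × 21.5% = €32,874.59.
Line 2 (9054.76, Ulius, 2,176 kg, €425,799.68):
Code 9054.76 is under a tariff-rate quota (threshold 1,868 kg). In-quota: 1,868 kg at 5.5%; over-quota: 308 kg at 12%.
Pro-rata value split: in-quota = €425,799.68 × 1,868/2,176 = €365,530.24; over-quota = €425,799.68 − €365,530.24 = €60,269.44.
In-quota duty = €365,530.24 × 5.5% = €20,104.16. Over-quota duty = €60,269.44 × 12% = €7,232.33.
Line duty = €20,104.16 + €7,232.33 = €27,336.49.
Total = €32,874.59 + €27,336.49 = €60,211.08.

€60,211.08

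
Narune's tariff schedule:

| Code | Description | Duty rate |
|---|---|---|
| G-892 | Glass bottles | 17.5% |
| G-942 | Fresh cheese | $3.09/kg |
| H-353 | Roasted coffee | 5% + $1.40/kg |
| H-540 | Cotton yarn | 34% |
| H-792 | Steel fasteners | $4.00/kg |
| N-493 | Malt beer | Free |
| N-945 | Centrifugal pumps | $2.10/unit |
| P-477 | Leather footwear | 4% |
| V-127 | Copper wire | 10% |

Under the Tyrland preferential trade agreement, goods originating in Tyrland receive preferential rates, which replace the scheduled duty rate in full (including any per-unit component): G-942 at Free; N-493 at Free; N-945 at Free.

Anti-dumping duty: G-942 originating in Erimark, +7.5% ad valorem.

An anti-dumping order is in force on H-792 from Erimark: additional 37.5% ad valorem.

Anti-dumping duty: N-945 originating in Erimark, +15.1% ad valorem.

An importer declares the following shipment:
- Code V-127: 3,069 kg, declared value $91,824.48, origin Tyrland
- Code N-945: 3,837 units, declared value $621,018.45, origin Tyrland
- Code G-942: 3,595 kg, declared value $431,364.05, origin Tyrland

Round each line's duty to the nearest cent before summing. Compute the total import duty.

Line 1 (V-127, Tyrland, 3,069 kg, $91,824.48):
Base rate for V-127 is 10%.
Origin Tyrland is the FTA partner but V-127 is not on the preference list; base rate stands.
Duty = $91,824.48 × 10% = $9,182.45.
Line 2 (N-945, Tyrland, 3,837 units, $621,018.45):
Base rate for N-945 is $2.10/unit.
Origin Tyrland qualifies under the Narune–Tyrland agreement and N-945 is covered: preferential rate Free applies instead.
The additional-duty order on N-945 targets Erimark, not Tyrland; it does not apply.
Duty = $621,018.45 × 0% = $0.00.
Line 3 (G-942, Tyrland, 3,595 kg, $431,364.05):
Base rate for G-942 is $3.09/kg.
Origin Tyrland qualifies under the Narune–Tyrland agreement and G-942 is covered: preferential rate Free applies instead.
The additional-duty order on G-942 targets Erimark, not Tyrland; it does not apply.
Duty = $431,364.05 × 0% = $0.00.
Total = $9,182.45 + $0.00 + $0.00 = $9,182.45.

$9,182.45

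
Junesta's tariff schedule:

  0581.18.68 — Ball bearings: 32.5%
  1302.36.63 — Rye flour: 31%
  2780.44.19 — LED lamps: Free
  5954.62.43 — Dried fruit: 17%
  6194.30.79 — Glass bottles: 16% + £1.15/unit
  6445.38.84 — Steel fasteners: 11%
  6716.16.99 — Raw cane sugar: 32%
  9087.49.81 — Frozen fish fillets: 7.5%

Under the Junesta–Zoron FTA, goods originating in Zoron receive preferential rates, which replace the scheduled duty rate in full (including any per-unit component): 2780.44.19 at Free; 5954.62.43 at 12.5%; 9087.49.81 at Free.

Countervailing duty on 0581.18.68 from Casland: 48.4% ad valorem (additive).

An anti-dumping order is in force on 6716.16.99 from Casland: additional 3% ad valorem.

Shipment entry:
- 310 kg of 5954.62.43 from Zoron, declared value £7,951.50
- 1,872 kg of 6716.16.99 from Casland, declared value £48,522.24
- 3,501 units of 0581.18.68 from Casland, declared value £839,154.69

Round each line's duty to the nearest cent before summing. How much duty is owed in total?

Line 1 (5954.62.43, Zoron, 310 kg, £7,951.50):
Base rate for 5954.62.43 is 17%.
Origin Zoron qualifies under the Junesta–Zoron agreement and 5954.62.43 is covered: preferential rate 12.5% applies instead.
Duty = £7,951.50 × 12.5% = £993.94.
Line 2 (6716.16.99, Casland, 1,872 kg, £48,522.24):
Base rate for 6716.16.99 is 32%.
Additional duty on 6716.16.99 from Casland: +3%. Applied ad valorem rate: 32% + 3% = 35%.
Duty = £48,522.24 × 35% = £16,982.78.
Line 3 (0581.18.68, Casland, 3,501 units, £839,154.69):
Base rate for 0581.18.68 is 32.5%.
Additional duty on 0581.18.68 from Casland: +48.4%. Applied ad valorem rate: 32.5% + 48.4% = 80.9%.
Duty = £839,154.69 × 80.9% = £678,876.14.
Total = £993.94 + £16,982.78 + £678,876.14 = £696,852.86.

£696,852.86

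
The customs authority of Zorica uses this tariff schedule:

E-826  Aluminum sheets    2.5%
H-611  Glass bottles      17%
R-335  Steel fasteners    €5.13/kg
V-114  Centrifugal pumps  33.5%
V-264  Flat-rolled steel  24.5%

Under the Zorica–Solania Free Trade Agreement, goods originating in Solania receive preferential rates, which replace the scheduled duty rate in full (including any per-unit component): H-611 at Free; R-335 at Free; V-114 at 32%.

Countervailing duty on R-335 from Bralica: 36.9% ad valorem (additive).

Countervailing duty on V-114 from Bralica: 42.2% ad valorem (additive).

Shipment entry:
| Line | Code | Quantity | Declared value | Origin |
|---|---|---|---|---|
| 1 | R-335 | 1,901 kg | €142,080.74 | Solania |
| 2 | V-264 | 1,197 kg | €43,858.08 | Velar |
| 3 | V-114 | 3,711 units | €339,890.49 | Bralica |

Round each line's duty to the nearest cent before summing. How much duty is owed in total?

€268,042.33

Line 1 (R-335, Solania, 1,901 kg, €142,080.74):
Base rate for R-335 is €5.13/kg.
Origin Solania qualifies under the Zorica–Solania agreement and R-335 is covered: preferential rate Free applies instead.
The additional-duty order on R-335 targets Bralica, not Solania; it does not apply.
Duty = €142,080.74 × 0% = €0.00.
Line 2 (V-264, Velar, 1,197 kg, €43,858.08):
Base rate for V-264 is 24.5%.
Duty = €43,858.08 × 24.5% = €10,745.23.
Line 3 (V-114, Bralica, 3,711 units, €339,890.49):
Base rate for V-114 is 33.5%.
V-114 has an FTA preferential rate, but origin Bralica is not Solania; base rate stands.
Additional duty on V-114 from Bralica: +42.2%. Applied ad valorem rate: 33.5% + 42.2% = 75.7%.
Duty = €339,890.49 × 75.7% = €257,297.10.
Total = €0.00 + €10,745.23 + €257,297.10 = €268,042.33.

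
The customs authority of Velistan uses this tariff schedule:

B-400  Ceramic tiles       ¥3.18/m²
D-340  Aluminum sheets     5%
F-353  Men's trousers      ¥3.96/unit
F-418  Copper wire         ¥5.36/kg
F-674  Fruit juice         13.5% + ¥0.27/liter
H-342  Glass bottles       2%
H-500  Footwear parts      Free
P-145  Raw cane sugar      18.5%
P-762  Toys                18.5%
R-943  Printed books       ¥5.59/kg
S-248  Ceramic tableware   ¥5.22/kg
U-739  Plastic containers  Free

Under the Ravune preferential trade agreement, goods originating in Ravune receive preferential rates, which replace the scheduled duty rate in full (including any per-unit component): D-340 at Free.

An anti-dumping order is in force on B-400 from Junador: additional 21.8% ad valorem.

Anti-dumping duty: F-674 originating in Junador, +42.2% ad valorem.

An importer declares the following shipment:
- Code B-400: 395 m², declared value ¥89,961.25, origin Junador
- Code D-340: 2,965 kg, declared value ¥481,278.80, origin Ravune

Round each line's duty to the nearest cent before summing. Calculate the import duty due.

¥20,867.65

Line 1 (B-400, Junador, 395 m², ¥89,961.25):
Base rate for B-400 is ¥3.18/m².
Additional duty on B-400 from Junador: +21.8% ad valorem. Applied ad valorem rate = 21.8%.
Duty = ¥89,961.25 × 21.8% + 395 × ¥3.18 = ¥20,867.65.
Line 2 (D-340, Ravune, 2,965 kg, ¥481,278.80):
Base rate for D-340 is 5%.
Origin Ravune qualifies under the Velistan–Ravune agreement and D-340 is covered: preferential rate Free applies instead.
Duty = ¥481,278.80 × 0% = ¥0.00.
Total = ¥20,867.65 + ¥0.00 = ¥20,867.65.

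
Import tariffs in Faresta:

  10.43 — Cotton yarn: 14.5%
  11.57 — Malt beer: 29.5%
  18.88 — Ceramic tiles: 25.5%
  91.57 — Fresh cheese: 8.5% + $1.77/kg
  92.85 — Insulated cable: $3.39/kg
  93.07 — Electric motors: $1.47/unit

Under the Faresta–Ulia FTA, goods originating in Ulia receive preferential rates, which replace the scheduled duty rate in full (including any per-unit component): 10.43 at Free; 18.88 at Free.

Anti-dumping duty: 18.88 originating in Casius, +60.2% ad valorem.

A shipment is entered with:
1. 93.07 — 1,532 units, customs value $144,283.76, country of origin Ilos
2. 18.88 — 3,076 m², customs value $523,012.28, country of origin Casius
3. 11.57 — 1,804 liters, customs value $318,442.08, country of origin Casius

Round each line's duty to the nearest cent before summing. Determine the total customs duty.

$544,413.97

Line 1 (93.07, Ilos, 1,532 units, $144,283.76):
Base rate for 93.07 is $1.47/unit.
Duty = 1,532 × $1.47 = $2,252.04.
Line 2 (18.88, Casius, 3,076 m², $523,012.28):
Base rate for 18.88 is 25.5%.
18.88 has an FTA preferential rate, but origin Casius is not Ulia; base rate stands.
Additional duty on 18.88 from Casius: +60.2%. Applied ad valorem rate: 25.5% + 60.2% = 85.7%.
Duty = $523,012.28 × 85.7% = $448,221.52.
Line 3 (11.57, Casius, 1,804 liters, $318,442.08):
Base rate for 11.57 is 29.5%.
Duty = $318,442.08 × 29.5% = $93,940.41.
Total = $2,252.04 + $448,221.52 + $93,940.41 = $544,413.97.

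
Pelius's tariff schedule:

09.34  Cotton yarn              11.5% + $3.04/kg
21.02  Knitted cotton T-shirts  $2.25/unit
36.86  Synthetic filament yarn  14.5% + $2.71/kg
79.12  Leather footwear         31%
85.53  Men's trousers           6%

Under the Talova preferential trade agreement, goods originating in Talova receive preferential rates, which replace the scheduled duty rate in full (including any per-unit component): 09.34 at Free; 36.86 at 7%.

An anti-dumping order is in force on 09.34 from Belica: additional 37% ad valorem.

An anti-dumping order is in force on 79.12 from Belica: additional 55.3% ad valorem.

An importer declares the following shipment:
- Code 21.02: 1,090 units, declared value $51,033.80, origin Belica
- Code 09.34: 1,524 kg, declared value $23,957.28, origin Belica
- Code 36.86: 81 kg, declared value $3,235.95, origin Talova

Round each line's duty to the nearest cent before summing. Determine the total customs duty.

Line 1 (21.02, Belica, 1,090 units, $51,033.80):
Base rate for 21.02 is $2.25/unit.
Duty = 1,090 × $2.25 = $2,452.50.
Line 2 (09.34, Belica, 1,524 kg, $23,957.28):
Base rate for 09.34 is 11.5% + $3.04/kg.
09.34 has an FTA preferential rate, but origin Belica is not Talova; base rate stands.
Additional duty on 09.34 from Belica: +37%. Applied ad valorem rate: 11.5% + 37% = 48.5%.
Duty = $23,957.28 × 48.5% + 1,524 × $3.04 = $16,252.24.
Line 3 (36.86, Talova, 81 kg, $3,235.95):
Base rate for 36.86 is 14.5% + $2.71/kg.
Origin Talova qualifies under the Pelius–Talova agreement and 36.86 is covered: preferential rate 7% applies instead.
Duty = $3,235.95 × 7% = $226.52.
Total = $2,452.50 + $16,252.24 + $226.52 = $18,931.26.

$18,931.26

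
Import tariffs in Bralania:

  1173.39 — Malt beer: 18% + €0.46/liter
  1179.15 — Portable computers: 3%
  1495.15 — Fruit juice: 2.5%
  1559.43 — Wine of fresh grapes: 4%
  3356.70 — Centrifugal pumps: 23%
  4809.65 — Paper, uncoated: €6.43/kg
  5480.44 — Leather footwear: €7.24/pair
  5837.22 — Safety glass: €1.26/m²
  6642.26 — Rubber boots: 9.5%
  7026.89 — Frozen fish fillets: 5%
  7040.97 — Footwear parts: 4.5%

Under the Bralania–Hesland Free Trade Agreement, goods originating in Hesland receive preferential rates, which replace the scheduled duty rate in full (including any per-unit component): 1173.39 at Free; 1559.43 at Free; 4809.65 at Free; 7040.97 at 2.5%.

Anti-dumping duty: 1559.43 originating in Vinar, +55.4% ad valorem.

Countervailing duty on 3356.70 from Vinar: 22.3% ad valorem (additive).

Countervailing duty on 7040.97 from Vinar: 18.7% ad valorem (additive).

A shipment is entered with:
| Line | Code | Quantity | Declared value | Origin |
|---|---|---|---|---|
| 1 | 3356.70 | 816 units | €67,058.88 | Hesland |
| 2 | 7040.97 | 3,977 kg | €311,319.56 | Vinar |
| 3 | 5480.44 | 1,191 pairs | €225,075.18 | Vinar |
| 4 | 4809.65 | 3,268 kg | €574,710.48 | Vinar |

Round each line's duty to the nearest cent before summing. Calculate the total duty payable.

€117,285.76

Line 1 (3356.70, Hesland, 816 units, €67,058.88):
Base rate for 3356.70 is 23%.
Origin Hesland is the FTA partner but 3356.70 is not on the preference list; base rate stands.
The additional-duty order on 3356.70 targets Vinar, not Hesland; it does not apply.
Duty = €67,058.88 × 23% = €15,423.54.
Line 2 (7040.97, Vinar, 3,977 kg, €311,319.56):
Base rate for 7040.97 is 4.5%.
7040.97 has an FTA preferential rate, but origin Vinar is not Hesland; base rate stands.
Additional duty on 7040.97 from Vinar: +18.7%. Applied ad valorem rate: 4.5% + 18.7% = 23.2%.
Duty = €311,319.56 × 23.2% = €72,226.14.
Line 3 (5480.44, Vinar, 1,191 pairs, €225,075.18):
Base rate for 5480.44 is €7.24/pair.
Duty = 1,191 × €7.24 = €8,622.84.
Line 4 (4809.65, Vinar, 3,268 kg, €574,710.48):
Base rate for 4809.65 is €6.43/kg.
4809.65 has an FTA preferential rate, but origin Vinar is not Hesland; base rate stands.
Duty = 3,268 × €6.43 = €21,013.24.
Total = €15,423.54 + €72,226.14 + €8,622.84 + €21,013.24 = €117,285.76.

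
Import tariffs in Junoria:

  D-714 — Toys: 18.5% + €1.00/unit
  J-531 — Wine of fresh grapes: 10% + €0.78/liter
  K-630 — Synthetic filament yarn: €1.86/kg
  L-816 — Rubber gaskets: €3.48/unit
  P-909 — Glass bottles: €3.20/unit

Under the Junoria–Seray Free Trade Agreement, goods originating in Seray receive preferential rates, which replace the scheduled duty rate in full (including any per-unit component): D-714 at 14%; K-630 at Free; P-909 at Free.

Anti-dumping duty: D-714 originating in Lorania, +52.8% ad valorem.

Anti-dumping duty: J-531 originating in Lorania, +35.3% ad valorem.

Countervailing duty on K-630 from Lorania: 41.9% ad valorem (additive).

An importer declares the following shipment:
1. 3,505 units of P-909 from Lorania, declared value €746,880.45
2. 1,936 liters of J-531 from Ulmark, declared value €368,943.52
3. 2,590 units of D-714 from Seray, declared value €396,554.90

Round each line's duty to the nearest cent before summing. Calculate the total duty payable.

Line 1 (P-909, Lorania, 3,505 units, €746,880.45):
Base rate for P-909 is €3.20/unit.
P-909 has an FTA preferential rate, but origin Lorania is not Seray; base rate stands.
Duty = 3,505 × €3.20 = €11,216.00.
Line 2 (J-531, Ulmark, 1,936 liters, €368,943.52):
Base rate for J-531 is 10% + €0.78/liter.
The additional-duty order on J-531 targets Lorania, not Ulmark; it does not apply.
Duty = €368,943.52 × 10% + 1,936 × €0.78 = €38,404.43.
Line 3 (D-714, Seray, 2,590 units, €396,554.90):
Base rate for D-714 is 18.5% + €1.00/unit.
Origin Seray qualifies under the Junoria–Seray agreement and D-714 is covered: preferential rate 14% applies instead.
The additional-duty order on D-714 targets Lorania, not Seray; it does not apply.
Duty = €396,554.90 × 14% = €55,517.69.
Total = €11,216.00 + €38,404.43 + €55,517.69 = €105,138.12.

€105,138.12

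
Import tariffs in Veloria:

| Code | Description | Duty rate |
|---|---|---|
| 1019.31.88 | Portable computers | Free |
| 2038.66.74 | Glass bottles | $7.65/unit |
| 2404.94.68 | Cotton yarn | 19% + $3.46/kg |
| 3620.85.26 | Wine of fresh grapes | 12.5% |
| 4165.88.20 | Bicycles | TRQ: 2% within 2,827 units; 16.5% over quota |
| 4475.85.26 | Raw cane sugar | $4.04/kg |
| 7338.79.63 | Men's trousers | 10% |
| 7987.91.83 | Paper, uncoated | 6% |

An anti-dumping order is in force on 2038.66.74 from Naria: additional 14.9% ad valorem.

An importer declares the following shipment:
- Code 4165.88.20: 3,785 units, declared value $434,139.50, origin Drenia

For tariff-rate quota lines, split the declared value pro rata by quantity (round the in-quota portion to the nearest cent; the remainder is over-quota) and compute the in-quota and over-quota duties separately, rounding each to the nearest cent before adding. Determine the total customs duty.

Line 1 (4165.88.20, Drenia, 3,785 units, $434,139.50):
Code 4165.88.20 is under a tariff-rate quota (threshold 2,827 units). In-quota: 2,827 units at 2%; over-quota: 958 units at 16.5%.
Pro-rata value split: in-quota = $434,139.50 × 2,827/3,785 = $324,256.90; over-quota = $434,139.50 − $324,256.90 = $109,882.60.
In-quota duty = $324,256.90 × 2% = $6,485.14. Over-quota duty = $109,882.60 × 16.5% = $18,130.63.
Line duty = $6,485.14 + $18,130.63 = $24,615.77.

$24,615.77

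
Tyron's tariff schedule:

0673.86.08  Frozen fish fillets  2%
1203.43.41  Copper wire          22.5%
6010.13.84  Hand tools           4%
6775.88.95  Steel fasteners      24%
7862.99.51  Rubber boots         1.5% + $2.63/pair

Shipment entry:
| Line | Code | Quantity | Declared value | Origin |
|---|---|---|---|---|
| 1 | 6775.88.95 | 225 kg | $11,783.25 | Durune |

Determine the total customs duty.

Line 1 (6775.88.95, Durune, 225 kg, $11,783.25):
Base rate for 6775.88.95 is 24%.
Duty = $11,783.25 × 24% = $2,827.98.

$2,827.98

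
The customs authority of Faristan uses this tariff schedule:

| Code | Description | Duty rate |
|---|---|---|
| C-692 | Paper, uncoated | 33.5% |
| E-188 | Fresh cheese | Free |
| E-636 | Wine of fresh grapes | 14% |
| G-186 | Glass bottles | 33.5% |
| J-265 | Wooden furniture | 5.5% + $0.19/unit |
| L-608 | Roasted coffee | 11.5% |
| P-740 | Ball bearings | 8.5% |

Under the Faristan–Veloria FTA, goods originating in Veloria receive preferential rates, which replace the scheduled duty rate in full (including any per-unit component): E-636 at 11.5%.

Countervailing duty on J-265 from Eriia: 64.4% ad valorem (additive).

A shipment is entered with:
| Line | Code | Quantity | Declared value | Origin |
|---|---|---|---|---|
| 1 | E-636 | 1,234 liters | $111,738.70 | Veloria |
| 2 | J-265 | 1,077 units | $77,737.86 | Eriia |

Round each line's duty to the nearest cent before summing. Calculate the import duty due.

Line 1 (E-636, Veloria, 1,234 liters, $111,738.70):
Base rate for E-636 is 14%.
Origin Veloria qualifies under the Faristan–Veloria agreement and E-636 is covered: preferential rate 11.5% applies instead.
Duty = $111,738.70 × 11.5% = $12,849.95.
Line 2 (J-265, Eriia, 1,077 units, $77,737.86):
Base rate for J-265 is 5.5% + $0.19/unit.
Additional duty on J-265 from Eriia: +64.4%. Applied ad valorem rate: 5.5% + 64.4% = 69.9%.
Duty = $77,737.86 × 69.9% + 1,077 × $0.19 = $54,543.39.
Total = $12,849.95 + $54,543.39 = $67,393.34.

$67,393.34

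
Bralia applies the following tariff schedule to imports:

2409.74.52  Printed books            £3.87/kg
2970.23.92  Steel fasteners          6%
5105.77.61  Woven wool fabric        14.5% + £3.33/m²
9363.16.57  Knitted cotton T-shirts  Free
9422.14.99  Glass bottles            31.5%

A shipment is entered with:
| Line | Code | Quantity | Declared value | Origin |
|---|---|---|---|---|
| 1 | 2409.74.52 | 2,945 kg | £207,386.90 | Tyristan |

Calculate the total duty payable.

Line 1 (2409.74.52, Tyristan, 2,945 kg, £207,386.90):
Base rate for 2409.74.52 is £3.87/kg.
Duty = 2,945 × £3.87 = £11,397.15.

£11,397.15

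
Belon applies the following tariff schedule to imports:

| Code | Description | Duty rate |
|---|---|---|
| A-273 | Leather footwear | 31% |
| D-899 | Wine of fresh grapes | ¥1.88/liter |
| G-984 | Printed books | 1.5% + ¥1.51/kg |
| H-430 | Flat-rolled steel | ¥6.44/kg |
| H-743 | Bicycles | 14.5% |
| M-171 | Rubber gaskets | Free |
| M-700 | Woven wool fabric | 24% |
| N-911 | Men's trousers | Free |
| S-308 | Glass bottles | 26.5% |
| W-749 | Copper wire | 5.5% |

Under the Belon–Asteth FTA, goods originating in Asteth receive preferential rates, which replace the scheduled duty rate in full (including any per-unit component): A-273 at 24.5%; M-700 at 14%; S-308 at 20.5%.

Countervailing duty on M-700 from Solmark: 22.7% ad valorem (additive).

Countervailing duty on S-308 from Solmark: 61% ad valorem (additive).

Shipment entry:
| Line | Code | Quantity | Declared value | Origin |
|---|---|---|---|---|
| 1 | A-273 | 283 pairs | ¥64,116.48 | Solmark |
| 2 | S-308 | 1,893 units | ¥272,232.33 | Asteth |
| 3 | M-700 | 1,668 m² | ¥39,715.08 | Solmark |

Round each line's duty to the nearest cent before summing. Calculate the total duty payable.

¥94,230.68

Line 1 (A-273, Solmark, 283 pairs, ¥64,116.48):
Base rate for A-273 is 31%.
A-273 has an FTA preferential rate, but origin Solmark is not Asteth; base rate stands.
Duty = ¥64,116.48 × 31% = ¥19,876.11.
Line 2 (S-308, Asteth, 1,893 units, ¥272,232.33):
Base rate for S-308 is 26.5%.
Origin Asteth qualifies under the Belon–Asteth agreement and S-308 is covered: preferential rate 20.5% applies instead.
The additional-duty order on S-308 targets Solmark, not Asteth; it does not apply.
Duty = ¥272,232.33 × 20.5% = ¥55,807.63.
Line 3 (M-700, Solmark, 1,668 m², ¥39,715.08):
Base rate for M-700 is 24%.
M-700 has an FTA preferential rate, but origin Solmark is not Asteth; base rate stands.
Additional duty on M-700 from Solmark: +22.7%. Applied ad valorem rate: 24% + 22.7% = 46.7%.
Duty = ¥39,715.08 × 46.7% = ¥18,546.94.
Total = ¥19,876.11 + ¥55,807.63 + ¥18,546.94 = ¥94,230.68.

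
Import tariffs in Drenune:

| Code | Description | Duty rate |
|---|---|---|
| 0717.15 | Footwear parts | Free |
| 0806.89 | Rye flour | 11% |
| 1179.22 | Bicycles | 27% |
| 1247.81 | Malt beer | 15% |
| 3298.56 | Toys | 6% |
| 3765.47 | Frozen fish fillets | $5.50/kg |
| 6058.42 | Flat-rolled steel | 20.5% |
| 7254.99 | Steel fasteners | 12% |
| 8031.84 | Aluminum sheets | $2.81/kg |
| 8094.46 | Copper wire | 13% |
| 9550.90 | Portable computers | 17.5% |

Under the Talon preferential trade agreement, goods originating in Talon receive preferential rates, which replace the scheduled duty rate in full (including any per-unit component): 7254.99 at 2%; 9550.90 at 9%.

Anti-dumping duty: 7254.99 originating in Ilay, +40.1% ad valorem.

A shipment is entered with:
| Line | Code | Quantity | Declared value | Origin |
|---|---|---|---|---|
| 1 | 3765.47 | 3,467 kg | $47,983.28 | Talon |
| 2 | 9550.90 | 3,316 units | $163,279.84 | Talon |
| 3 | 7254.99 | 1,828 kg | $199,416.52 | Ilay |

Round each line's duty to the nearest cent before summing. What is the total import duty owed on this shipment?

$137,659.70

Line 1 (3765.47, Talon, 3,467 kg, $47,983.28):
Base rate for 3765.47 is $5.50/kg.
Origin Talon is the FTA partner but 3765.47 is not on the preference list; base rate stands.
Duty = 3,467 × $5.50 = $19,068.50.
Line 2 (9550.90, Talon, 3,316 units, $163,279.84):
Base rate for 9550.90 is 17.5%.
Origin Talon qualifies under the Drenune–Talon agreement and 9550.90 is covered: preferential rate 9% applies instead.
Duty = $163,279.84 × 9% = $14,695.19.
Line 3 (7254.99, Ilay, 1,828 kg, $199,416.52):
Base rate for 7254.99 is 12%.
7254.99 has an FTA preferential rate, but origin Ilay is not Talon; base rate stands.
Additional duty on 7254.99 from Ilay: +40.1%. Applied ad valorem rate: 12% + 40.1% = 52.1%.
Duty = $199,416.52 × 52.1% = $103,896.01.
Total = $19,068.50 + $14,695.19 + $103,896.01 = $137,659.70.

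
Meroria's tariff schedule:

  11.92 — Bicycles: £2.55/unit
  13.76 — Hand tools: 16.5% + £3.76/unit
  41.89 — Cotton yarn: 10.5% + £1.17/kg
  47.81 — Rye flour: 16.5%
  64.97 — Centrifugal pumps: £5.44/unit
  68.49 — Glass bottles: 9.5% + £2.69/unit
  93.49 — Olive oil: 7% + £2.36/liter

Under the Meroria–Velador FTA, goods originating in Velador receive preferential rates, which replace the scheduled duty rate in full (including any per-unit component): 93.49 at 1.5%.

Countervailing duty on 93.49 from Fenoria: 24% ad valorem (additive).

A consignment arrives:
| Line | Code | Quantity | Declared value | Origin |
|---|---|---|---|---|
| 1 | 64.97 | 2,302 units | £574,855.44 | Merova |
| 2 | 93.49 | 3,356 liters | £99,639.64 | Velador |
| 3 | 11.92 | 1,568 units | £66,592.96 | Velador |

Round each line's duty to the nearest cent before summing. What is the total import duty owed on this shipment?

Line 1 (64.97, Merova, 2,302 units, £574,855.44):
Base rate for 64.97 is £5.44/unit.
Duty = 2,302 × £5.44 = £12,522.88.
Line 2 (93.49, Velador, 3,356 liters, £99,639.64):
Base rate for 93.49 is 7% + £2.36/liter.
Origin Velador qualifies under the Meroria–Velador agreement and 93.49 is covered: preferential rate 1.5% applies instead.
The additional-duty order on 93.49 targets Fenoria, not Velador; it does not apply.
Duty = £99,639.64 × 1.5% = £1,494.59.
Line 3 (11.92, Velador, 1,568 units, £66,592.96):
Base rate for 11.92 is £2.55/unit.
Origin Velador is the FTA partner but 11.92 is not on the preference list; base rate stands.
Duty = 1,568 × £2.55 = £3,998.40.
Total = £12,522.88 + £1,494.59 + £3,998.40 = £18,015.87.

£18,015.87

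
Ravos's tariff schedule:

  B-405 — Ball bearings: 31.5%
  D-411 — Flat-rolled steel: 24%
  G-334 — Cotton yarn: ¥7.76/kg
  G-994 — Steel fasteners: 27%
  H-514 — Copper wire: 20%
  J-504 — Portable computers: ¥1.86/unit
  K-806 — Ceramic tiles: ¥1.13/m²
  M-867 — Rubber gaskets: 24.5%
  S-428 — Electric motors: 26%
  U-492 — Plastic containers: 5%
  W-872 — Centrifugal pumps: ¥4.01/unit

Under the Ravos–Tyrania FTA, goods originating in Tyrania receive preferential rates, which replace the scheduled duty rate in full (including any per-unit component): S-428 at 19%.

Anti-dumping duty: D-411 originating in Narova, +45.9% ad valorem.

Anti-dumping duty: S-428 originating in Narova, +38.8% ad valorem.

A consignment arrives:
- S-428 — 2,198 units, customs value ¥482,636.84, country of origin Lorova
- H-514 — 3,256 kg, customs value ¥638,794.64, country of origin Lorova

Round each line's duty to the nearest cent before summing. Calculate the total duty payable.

¥253,244.51

Line 1 (S-428, Lorova, 2,198 units, ¥482,636.84):
Base rate for S-428 is 26%.
S-428 has an FTA preferential rate, but origin Lorova is not Tyrania; base rate stands.
The additional-duty order on S-428 targets Narova, not Lorova; it does not apply.
Duty = ¥482,636.84 × 26% = ¥125,485.58.
Line 2 (H-514, Lorova, 3,256 kg, ¥638,794.64):
Base rate for H-514 is 20%.
Duty = ¥638,794.64 × 20% = ¥127,758.93.
Total = ¥125,485.58 + ¥127,758.93 = ¥253,244.51.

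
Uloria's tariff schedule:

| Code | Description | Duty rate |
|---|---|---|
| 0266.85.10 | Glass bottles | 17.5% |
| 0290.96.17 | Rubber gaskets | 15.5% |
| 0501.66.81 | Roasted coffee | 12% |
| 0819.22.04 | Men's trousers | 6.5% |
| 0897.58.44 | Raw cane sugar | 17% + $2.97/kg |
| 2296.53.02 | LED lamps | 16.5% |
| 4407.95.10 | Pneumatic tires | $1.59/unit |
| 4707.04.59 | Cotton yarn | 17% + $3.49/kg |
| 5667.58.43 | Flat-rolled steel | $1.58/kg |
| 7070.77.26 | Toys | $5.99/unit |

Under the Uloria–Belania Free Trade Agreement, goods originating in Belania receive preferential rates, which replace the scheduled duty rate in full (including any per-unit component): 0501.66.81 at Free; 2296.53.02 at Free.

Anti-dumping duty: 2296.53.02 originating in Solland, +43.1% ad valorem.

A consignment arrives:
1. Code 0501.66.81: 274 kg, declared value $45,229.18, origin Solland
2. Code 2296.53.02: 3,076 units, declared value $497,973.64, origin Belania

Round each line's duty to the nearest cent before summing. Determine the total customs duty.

Line 1 (0501.66.81, Solland, 274 kg, $45,229.18):
Base rate for 0501.66.81 is 12%.
0501.66.81 has an FTA preferential rate, but origin Solland is not Belania; base rate stands.
Duty = $45,229.18 × 12% = $5,427.50.
Line 2 (2296.53.02, Belania, 3,076 units, $497,973.64):
Base rate for 2296.53.02 is 16.5%.
Origin Belania qualifies under the Uloria–Belania agreement and 2296.53.02 is covered: preferential rate Free applies instead.
The additional-duty order on 2296.53.02 targets Solland, not Belania; it does not apply.
Duty = $497,973.64 × 0% = $0.00.
Total = $5,427.50 + $0.00 = $5,427.50.

$5,427.50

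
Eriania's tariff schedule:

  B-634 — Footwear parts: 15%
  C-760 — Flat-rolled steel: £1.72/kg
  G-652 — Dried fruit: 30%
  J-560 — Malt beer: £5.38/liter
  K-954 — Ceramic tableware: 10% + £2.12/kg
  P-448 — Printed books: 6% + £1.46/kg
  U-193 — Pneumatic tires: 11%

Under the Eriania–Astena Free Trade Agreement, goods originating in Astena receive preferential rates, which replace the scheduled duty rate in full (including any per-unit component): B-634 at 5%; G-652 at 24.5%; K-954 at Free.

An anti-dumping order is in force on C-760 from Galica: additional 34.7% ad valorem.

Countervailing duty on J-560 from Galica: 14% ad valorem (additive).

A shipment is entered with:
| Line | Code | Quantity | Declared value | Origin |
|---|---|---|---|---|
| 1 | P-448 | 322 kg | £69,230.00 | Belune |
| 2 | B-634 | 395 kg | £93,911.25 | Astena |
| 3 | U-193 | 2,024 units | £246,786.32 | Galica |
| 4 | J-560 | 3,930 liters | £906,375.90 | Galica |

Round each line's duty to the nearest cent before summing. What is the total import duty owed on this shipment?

Line 1 (P-448, Belune, 322 kg, £69,230.00):
Base rate for P-448 is 6% + £1.46/kg.
Duty = £69,230.00 × 6% + 322 × £1.46 = £4,623.92.
Line 2 (B-634, Astena, 395 kg, £93,911.25):
Base rate for B-634 is 15%.
Origin Astena qualifies under the Eriania–Astena agreement and B-634 is covered: preferential rate 5% applies instead.
Duty = £93,911.25 × 5% = £4,695.56.
Line 3 (U-193, Galica, 2,024 units, £246,786.32):
Base rate for U-193 is 11%.
Duty = £246,786.32 × 11% = £27,146.50.
Line 4 (J-560, Galica, 3,930 liters, £906,375.90):
Base rate for J-560 is £5.38/liter.
Additional duty on J-560 from Galica: +14% ad valorem. Applied ad valorem rate = 14%.
Duty = £906,375.90 × 14% + 3,930 × £5.38 = £148,036.03.
Total = £4,623.92 + £4,695.56 + £27,146.50 + £148,036.03 = £184,502.01.

£184,502.01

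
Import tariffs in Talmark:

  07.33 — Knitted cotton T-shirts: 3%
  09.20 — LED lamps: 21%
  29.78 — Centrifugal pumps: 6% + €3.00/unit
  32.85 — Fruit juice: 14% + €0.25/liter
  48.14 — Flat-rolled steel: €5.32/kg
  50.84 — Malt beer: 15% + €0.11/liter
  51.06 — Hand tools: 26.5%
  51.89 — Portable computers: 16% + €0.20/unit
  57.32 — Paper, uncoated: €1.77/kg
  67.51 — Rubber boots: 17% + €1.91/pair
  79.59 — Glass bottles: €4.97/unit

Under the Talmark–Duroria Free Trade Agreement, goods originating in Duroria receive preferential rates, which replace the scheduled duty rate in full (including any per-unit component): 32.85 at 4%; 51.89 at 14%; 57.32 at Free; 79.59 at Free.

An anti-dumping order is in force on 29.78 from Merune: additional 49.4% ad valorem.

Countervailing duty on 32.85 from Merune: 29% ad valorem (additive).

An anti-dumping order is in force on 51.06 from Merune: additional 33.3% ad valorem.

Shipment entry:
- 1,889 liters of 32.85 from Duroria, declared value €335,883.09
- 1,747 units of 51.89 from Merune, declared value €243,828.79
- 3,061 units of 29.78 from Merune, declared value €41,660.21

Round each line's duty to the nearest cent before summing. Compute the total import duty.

€85,060.09

Line 1 (32.85, Duroria, 1,889 liters, €335,883.09):
Base rate for 32.85 is 14% + €0.25/liter.
Origin Duroria qualifies under the Talmark–Duroria agreement and 32.85 is covered: preferential rate 4% applies instead.
The additional-duty order on 32.85 targets Merune, not Duroria; it does not apply.
Duty = €335,883.09 × 4% = €13,435.32.
Line 2 (51.89, Merune, 1,747 units, €243,828.79):
Base rate for 51.89 is 16% + €0.20/unit.
51.89 has an FTA preferential rate, but origin Merune is not Duroria; base rate stands.
Duty = €243,828.79 × 16% + 1,747 × €0.20 = €39,362.01.
Line 3 (29.78, Merune, 3,061 units, €41,660.21):
Base rate for 29.78 is 6% + €3.00/unit.
Additional duty on 29.78 from Merune: +49.4%. Applied ad valorem rate: 6% + 49.4% = 55.4%.
Duty = €41,660.21 × 55.4% + 3,061 × €3.00 = €32,262.76.
Total = €13,435.32 + €39,362.01 + €32,262.76 = €85,060.09.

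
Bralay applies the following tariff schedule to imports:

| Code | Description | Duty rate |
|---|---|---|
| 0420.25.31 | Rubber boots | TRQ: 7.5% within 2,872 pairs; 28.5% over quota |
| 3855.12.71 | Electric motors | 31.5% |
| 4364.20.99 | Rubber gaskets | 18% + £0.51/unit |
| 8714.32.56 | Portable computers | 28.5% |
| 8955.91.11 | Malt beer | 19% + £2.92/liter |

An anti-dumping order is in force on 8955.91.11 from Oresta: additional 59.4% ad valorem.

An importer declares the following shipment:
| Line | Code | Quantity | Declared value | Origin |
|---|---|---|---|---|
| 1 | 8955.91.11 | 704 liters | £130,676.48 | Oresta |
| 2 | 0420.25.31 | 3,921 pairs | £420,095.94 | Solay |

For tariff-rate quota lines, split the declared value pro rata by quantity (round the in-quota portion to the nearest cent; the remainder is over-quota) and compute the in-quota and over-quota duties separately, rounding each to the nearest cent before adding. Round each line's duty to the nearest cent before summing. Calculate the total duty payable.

Line 1 (8955.91.11, Oresta, 704 liters, £130,676.48):
Base rate for 8955.91.11 is 19% + £2.92/liter.
Additional duty on 8955.91.11 from Oresta: +59.4%. Applied ad valorem rate: 19% + 59.4% = 78.4%.
Duty = £130,676.48 × 78.4% + 704 × £2.92 = £104,506.04.
Line 2 (0420.25.31, Solay, 3,921 pairs, £420,095.94):
Code 0420.25.31 is under a tariff-rate quota (threshold 2,872 pairs). In-quota: 2,872 pairs at 7.5%; over-quota: 1,049 pairs at 28.5%.
Pro-rata value split: in-quota = £420,095.94 × 2,872/3,921 = £307,706.08; over-quota = £420,095.94 − £307,706.08 = £112,389.86.
In-quota duty = £307,706.08 × 7.5% = £23,077.96. Over-quota duty = £112,389.86 × 28.5% = £32,031.11.
Line duty = £23,077.96 + £32,031.11 = £55,109.07.
Total = £104,506.04 + £55,109.07 = £159,615.11.

£159,615.11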